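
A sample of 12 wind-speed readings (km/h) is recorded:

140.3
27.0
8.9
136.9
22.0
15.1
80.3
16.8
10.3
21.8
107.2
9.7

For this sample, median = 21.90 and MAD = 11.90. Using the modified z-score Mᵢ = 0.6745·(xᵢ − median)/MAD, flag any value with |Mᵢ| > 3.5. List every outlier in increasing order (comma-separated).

107.2, 136.9, 140.3

|Mᵢ| > 3.5 ⇔ |xᵢ − 21.90| > 3.5·11.90/0.6745 = 61.75.
So outliers lie outside [-39.85, 83.65].
107.2: M = 4.83 → outlier.
136.9: M = 6.52 → outlier.
140.3: M = 6.71 → outlier.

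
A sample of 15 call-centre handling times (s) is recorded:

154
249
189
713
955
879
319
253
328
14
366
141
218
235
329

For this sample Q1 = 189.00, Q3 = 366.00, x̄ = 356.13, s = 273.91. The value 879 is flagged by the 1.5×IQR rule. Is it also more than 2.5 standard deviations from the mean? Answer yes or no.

z = (879 − 356.13) / 273.91 = 1.91.
|z| = 1.91 ≤ 2.5.

no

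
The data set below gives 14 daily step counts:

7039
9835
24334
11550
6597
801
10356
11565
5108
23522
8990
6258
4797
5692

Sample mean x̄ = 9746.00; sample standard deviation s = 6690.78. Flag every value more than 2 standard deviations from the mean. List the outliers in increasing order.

Cutoffs at x̄ ± 2s: 9746.00 ± 2·6690.78 = [-3635.56, 23127.56].
23522: z = 2.06, |z| > 2 → outlier.
24334: z = 2.18, |z| > 2 → outlier.
Every other value lies within [-3635.56, 23127.56].

23522, 24334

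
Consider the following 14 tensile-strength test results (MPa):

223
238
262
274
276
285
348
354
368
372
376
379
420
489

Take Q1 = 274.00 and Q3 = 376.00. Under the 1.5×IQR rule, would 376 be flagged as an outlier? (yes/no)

no

IQR = Q3 − Q1 = 376.00 − 274.00 = 102.00.
Lower fence = Q1 − 1.5·IQR = 274.00 − 153.00 = 121.00.
Upper fence = Q3 + 1.5·IQR = 376.00 + 153.00 = 529.00.
376 lies within [121.00, 529.00].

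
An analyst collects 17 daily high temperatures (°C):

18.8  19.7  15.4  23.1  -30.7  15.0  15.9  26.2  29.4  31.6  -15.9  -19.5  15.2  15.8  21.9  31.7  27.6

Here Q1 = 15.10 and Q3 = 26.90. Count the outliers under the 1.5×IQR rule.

3

IQR = 11.80; fences at 15.10 − 17.70 = -2.60 and 26.90 + 17.70 = 44.60.
Outside the cutoffs: -30.7, -19.5, -15.9.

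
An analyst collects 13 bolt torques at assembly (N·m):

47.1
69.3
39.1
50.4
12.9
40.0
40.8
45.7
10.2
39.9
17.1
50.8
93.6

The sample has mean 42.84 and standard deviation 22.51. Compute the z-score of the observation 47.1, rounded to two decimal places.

z = (47.1 − 42.84) / 22.51 = 0.19.

0.19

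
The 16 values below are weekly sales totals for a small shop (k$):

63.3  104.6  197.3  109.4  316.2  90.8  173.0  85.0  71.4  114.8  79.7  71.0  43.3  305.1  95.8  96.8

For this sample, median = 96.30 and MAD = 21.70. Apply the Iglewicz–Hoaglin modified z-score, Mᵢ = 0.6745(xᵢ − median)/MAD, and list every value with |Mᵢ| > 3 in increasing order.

197.3, 305.1, 316.2

|Mᵢ| > 3 ⇔ |xᵢ − 96.30| > 3·21.70/0.6745 = 96.52.
So outliers lie outside [-0.22, 192.82].
197.3: M = 3.14 → outlier.
305.1: M = 6.49 → outlier.
316.2: M = 6.84 → outlier.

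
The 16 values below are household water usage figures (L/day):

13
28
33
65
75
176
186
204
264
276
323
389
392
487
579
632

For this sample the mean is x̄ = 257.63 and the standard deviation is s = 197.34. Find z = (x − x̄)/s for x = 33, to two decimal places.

z = (33 − 257.63) / 197.34 = -1.14.

-1.14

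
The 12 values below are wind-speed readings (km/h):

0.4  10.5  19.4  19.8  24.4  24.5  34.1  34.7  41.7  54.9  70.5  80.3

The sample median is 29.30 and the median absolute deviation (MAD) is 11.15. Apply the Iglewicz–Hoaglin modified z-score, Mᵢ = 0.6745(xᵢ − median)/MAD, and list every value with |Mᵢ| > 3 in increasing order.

80.3

|Mᵢ| > 3 ⇔ |xᵢ − 29.30| > 3·11.15/0.6745 = 49.59.
So outliers lie outside [-20.29, 78.89].
80.3: M = 3.09 → outlier.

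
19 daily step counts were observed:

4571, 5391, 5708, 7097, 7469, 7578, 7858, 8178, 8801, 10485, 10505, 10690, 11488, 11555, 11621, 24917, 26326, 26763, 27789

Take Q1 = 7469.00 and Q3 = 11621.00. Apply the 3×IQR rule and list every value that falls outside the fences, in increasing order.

IQR = Q3 − Q1 = 11621.00 − 7469.00 = 4152.00.
Lower fence = Q1 − 3·IQR = 7469.00 − 12456.00 = -4987.00.
Upper fence = Q3 + 3·IQR = 11621.00 + 12456.00 = 24077.00.
24917 > 24077.00 → outlier.
26326 > 24077.00 → outlier.
26763 > 24077.00 → outlier.
27789 > 24077.00 → outlier.
All remaining values lie within [-4987.00, 24077.00].

24917, 26326, 26763, 27789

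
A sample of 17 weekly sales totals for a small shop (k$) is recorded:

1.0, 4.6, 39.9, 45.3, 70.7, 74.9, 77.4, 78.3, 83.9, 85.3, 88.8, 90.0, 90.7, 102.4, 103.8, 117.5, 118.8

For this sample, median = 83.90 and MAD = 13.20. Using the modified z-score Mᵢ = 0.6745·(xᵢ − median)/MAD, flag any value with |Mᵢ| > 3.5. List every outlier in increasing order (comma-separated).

1.0, 4.6

|Mᵢ| > 3.5 ⇔ |xᵢ − 83.90| > 3.5·13.20/0.6745 = 68.50.
So outliers lie outside [15.40, 152.40].
1.0: M = -4.24 → outlier.
4.6: M = -4.05 → outlier.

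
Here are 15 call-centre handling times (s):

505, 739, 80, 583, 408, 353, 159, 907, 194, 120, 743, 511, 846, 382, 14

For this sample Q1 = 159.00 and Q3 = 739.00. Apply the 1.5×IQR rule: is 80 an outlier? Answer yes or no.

IQR = Q3 − Q1 = 739.00 − 159.00 = 580.00.
Lower fence = Q1 − 1.5·IQR = 159.00 − 870.00 = -711.00.
Upper fence = Q3 + 1.5·IQR = 739.00 + 870.00 = 1609.00.
80 lies within [-711.00, 1609.00].

no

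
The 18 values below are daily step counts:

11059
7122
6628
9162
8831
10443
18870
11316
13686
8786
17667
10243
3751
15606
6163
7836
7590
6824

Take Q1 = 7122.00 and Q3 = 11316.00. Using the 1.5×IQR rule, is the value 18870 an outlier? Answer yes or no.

yes

IQR = Q3 − Q1 = 11316.00 − 7122.00 = 4194.00.
Lower fence = Q1 − 1.5·IQR = 7122.00 − 6291.00 = 831.00.
Upper fence = Q3 + 1.5·IQR = 11316.00 + 6291.00 = 17607.00.
18870 lies above the upper fence.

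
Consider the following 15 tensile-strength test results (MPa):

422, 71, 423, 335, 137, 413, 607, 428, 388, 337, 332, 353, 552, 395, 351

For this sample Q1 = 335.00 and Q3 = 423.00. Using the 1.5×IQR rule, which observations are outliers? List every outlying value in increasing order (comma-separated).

71, 137, 607

IQR = Q3 − Q1 = 423.00 − 335.00 = 88.00.
Lower fence = Q1 − 1.5·IQR = 335.00 − 132.00 = 203.00.
Upper fence = Q3 + 1.5·IQR = 423.00 + 132.00 = 555.00.
71 < 203.00 → outlier.
137 < 203.00 → outlier.
607 > 555.00 → outlier.
All remaining values lie within [203.00, 555.00].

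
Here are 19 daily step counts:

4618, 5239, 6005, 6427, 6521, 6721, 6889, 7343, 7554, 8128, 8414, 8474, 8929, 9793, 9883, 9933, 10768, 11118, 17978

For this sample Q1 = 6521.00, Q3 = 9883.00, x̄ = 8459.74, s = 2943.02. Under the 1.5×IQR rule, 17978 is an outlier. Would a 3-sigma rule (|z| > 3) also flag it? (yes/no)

yes

z = (17978 − 8459.74) / 2943.02 = 3.23.
|z| = 3.23 > 3.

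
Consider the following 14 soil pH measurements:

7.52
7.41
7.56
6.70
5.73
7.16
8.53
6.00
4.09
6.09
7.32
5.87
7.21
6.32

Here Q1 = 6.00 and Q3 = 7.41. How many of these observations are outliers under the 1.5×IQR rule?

0

IQR = 1.41; fences at 6.00 − 2.115 = 3.885 and 7.41 + 2.115 = 9.525.
Every value lies within the cutoffs.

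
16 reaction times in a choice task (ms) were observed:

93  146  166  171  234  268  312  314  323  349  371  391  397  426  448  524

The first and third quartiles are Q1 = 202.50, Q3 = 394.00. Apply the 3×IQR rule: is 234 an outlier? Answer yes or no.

no

IQR = Q3 − Q1 = 394.00 − 202.50 = 191.50.
Lower fence = Q1 − 3·IQR = 202.50 − 574.50 = -372.00.
Upper fence = Q3 + 3·IQR = 394.00 + 574.50 = 968.50.
234 lies within [-372.00, 968.50].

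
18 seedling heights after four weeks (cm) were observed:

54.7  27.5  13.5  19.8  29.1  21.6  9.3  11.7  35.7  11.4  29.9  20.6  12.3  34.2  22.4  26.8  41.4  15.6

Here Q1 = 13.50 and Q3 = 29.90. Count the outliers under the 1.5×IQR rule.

IQR = 16.40; fences at 13.50 − 24.60 = -11.10 and 29.90 + 24.60 = 54.50.
Outside the cutoffs: 54.7.

1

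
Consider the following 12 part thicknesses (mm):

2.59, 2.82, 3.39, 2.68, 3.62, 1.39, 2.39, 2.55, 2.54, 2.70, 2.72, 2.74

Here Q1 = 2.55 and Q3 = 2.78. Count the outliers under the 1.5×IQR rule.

IQR = 0.23; fences at 2.55 − 0.345 = 2.205 and 2.78 + 0.345 = 3.125.
Outside the cutoffs: 1.39, 3.39, 3.62.

3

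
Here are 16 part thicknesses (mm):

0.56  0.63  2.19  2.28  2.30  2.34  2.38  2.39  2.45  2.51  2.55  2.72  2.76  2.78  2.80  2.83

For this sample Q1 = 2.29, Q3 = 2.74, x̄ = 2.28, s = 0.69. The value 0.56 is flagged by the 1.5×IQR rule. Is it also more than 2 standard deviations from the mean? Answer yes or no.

yes

z = (0.56 − 2.28) / 0.69 = -2.49.
|z| = 2.49 > 2.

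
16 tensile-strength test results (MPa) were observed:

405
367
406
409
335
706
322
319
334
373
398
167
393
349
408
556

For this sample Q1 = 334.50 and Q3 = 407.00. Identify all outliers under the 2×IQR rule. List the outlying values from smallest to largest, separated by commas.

167, 556, 706

IQR = Q3 − Q1 = 407.00 − 334.50 = 72.50.
Lower fence = Q1 − 2·IQR = 334.50 − 145.00 = 189.50.
Upper fence = Q3 + 2·IQR = 407.00 + 145.00 = 552.00.
167 < 189.50 → outlier.
556 > 552.00 → outlier.
706 > 552.00 → outlier.
All remaining values lie within [189.50, 552.00].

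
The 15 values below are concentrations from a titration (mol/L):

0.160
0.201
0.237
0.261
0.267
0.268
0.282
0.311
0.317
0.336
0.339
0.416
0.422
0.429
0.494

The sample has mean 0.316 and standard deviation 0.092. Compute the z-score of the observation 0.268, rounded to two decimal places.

z = (0.268 − 0.316) / 0.092 = -0.52.

-0.52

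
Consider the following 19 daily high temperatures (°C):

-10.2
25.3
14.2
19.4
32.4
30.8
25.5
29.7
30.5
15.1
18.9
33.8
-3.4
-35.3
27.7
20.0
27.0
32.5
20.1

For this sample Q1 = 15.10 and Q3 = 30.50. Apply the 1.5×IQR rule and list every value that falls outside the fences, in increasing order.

-35.3, -10.2

IQR = Q3 − Q1 = 30.50 − 15.10 = 15.40.
Lower fence = Q1 − 1.5·IQR = 15.10 − 23.10 = -8.00.
Upper fence = Q3 + 1.5·IQR = 30.50 + 23.10 = 53.60.
-35.3 < -8.00 → outlier.
-10.2 < -8.00 → outlier.
All remaining values lie within [-8.00, 53.60].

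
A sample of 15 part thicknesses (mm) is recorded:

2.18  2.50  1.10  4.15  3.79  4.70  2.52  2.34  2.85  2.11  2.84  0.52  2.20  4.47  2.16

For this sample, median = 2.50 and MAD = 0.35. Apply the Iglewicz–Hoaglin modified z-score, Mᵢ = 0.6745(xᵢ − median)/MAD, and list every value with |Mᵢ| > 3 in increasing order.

0.52, 4.15, 4.47, 4.70

|Mᵢ| > 3 ⇔ |xᵢ − 2.50| > 3·0.35/0.6745 = 1.56.
So outliers lie outside [0.94, 4.06].
0.52: M = -3.82 → outlier.
4.15: M = 3.18 → outlier.
4.47: M = 3.80 → outlier.
4.70: M = 4.24 → outlier.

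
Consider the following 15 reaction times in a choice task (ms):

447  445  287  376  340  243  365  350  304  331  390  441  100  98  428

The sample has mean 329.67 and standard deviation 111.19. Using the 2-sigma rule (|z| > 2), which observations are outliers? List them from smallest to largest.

Cutoffs at x̄ ± 2s: 329.67 ± 2·111.19 = [107.29, 552.05].
98: z = -2.08, |z| > 2 → outlier.
100: z = -2.07, |z| > 2 → outlier.
Every other value lies within [107.29, 552.05].

98, 100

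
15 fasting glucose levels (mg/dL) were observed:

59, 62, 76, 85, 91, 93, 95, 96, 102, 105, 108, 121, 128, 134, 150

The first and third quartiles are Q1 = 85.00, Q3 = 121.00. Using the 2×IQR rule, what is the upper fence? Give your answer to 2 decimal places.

IQR = Q3 − Q1 = 121.00 − 85.00 = 36.00.
Lower fence = Q1 − 2·IQR = 85.00 − 72.00 = 13.00.
Upper fence = Q3 + 2·IQR = 121.00 + 72.00 = 193.00.

193.00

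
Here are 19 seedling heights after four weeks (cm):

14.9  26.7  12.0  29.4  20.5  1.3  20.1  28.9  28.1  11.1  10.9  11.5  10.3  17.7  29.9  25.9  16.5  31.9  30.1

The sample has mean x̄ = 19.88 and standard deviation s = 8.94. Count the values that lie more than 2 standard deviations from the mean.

1

Cutoffs: x̄ ± 2s = [2.00, 37.76].
Outside the cutoffs: 1.3.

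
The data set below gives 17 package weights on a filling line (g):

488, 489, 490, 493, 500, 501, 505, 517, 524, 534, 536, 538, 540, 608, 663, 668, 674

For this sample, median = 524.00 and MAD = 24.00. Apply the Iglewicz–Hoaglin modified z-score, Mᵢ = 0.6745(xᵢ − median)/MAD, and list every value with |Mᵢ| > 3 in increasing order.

663, 668, 674

|Mᵢ| > 3 ⇔ |xᵢ − 524.00| > 3·24.00/0.6745 = 106.75.
So outliers lie outside [417.25, 630.75].
663: M = 3.91 → outlier.
668: M = 4.05 → outlier.
674: M = 4.22 → outlier.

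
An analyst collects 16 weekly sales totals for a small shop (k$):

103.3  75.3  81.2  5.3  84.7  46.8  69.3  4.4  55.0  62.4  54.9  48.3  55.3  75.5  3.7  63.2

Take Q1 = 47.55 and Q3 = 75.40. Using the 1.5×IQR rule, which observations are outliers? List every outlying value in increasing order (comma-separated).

IQR = Q3 − Q1 = 75.40 − 47.55 = 27.85.
Lower fence = Q1 − 1.5·IQR = 47.55 − 41.775 = 5.775.
Upper fence = Q3 + 1.5·IQR = 75.40 + 41.775 = 117.175.
3.7 < 5.775 → outlier.
4.4 < 5.775 → outlier.
5.3 < 5.775 → outlier.
All remaining values lie within [5.775, 117.175].

3.7, 4.4, 5.3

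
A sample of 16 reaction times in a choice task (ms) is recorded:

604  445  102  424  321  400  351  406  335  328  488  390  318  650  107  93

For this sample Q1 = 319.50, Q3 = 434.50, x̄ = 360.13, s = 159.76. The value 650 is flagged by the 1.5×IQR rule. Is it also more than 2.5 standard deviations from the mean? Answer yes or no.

z = (650 − 360.13) / 159.76 = 1.81.
|z| = 1.81 ≤ 2.5.

no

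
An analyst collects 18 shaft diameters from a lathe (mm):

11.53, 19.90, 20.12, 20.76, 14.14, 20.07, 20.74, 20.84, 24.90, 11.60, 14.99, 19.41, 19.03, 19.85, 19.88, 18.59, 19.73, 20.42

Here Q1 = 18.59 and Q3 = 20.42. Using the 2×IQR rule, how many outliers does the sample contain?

IQR = 1.83; fences at 18.59 − 3.66 = 14.93 and 20.42 + 3.66 = 24.08.
Outside the cutoffs: 11.53, 11.60, 14.14, 24.90.

4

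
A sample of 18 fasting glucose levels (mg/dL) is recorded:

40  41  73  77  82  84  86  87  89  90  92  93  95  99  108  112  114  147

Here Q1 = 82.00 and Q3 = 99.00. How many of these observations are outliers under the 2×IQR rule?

IQR = 17.00; fences at 82.00 − 34.00 = 48.00 and 99.00 + 34.00 = 133.00.
Outside the cutoffs: 40, 41, 147.

3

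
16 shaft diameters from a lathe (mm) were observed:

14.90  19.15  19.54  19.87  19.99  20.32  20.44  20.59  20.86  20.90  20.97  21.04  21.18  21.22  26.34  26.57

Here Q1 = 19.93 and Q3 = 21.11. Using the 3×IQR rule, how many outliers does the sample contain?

3

IQR = 1.18; fences at 19.93 − 3.54 = 16.39 and 21.11 + 3.54 = 24.65.
Outside the cutoffs: 14.90, 26.34, 26.57.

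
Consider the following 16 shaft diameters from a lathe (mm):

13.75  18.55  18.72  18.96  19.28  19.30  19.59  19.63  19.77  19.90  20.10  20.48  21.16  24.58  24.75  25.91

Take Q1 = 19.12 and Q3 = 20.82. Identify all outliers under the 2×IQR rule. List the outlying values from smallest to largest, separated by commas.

IQR = Q3 − Q1 = 20.82 − 19.12 = 1.70.
Lower fence = Q1 − 2·IQR = 19.12 − 3.40 = 15.72.
Upper fence = Q3 + 2·IQR = 20.82 + 3.40 = 24.22.
13.75 < 15.72 → outlier.
24.58 > 24.22 → outlier.
24.75 > 24.22 → outlier.
25.91 > 24.22 → outlier.
All remaining values lie within [15.72, 24.22].

13.75, 24.58, 24.75, 25.91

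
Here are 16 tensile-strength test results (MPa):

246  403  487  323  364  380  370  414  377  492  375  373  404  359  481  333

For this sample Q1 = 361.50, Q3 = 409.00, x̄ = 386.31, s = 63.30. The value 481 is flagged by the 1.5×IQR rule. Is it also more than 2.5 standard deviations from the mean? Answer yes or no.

no

z = (481 − 386.31) / 63.30 = 1.50.
|z| = 1.50 ≤ 2.5.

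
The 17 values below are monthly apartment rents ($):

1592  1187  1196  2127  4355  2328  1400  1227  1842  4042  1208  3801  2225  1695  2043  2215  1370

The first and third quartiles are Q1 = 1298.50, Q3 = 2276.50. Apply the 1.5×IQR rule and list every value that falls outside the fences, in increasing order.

IQR = Q3 − Q1 = 2276.50 − 1298.50 = 978.00.
Lower fence = Q1 − 1.5·IQR = 1298.50 − 1467.00 = -168.50.
Upper fence = Q3 + 1.5·IQR = 2276.50 + 1467.00 = 3743.50.
3801 > 3743.50 → outlier.
4042 > 3743.50 → outlier.
4355 > 3743.50 → outlier.
All remaining values lie within [-168.50, 3743.50].

3801, 4042, 4355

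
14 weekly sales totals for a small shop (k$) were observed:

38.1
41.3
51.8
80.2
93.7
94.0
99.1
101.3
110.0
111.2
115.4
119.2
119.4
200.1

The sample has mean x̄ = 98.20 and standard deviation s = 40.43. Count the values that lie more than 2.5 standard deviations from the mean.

Cutoffs: x̄ ± 2.5s = [-2.875, 199.275].
Outside the cutoffs: 200.1.

1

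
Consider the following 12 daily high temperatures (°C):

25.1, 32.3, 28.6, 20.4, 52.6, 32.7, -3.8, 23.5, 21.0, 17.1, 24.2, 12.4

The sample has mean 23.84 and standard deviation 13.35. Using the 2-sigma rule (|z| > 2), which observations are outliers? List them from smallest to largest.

Cutoffs at x̄ ± 2s: 23.84 ± 2·13.35 = [-2.86, 50.54].
-3.8: z = -2.07, |z| > 2 → outlier.
52.6: z = 2.15, |z| > 2 → outlier.
Every other value lies within [-2.86, 50.54].

-3.8, 52.6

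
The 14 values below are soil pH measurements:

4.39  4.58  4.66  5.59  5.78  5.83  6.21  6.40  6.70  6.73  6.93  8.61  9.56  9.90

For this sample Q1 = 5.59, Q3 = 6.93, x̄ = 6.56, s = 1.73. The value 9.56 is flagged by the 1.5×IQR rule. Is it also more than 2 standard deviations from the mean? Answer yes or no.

no

z = (9.56 − 6.56) / 1.73 = 1.73.
|z| = 1.73 ≤ 2.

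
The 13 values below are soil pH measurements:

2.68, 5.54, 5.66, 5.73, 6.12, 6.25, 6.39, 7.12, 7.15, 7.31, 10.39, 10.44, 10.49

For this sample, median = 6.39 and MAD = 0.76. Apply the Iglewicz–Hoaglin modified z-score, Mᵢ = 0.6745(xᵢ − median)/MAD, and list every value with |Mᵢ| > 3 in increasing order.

|Mᵢ| > 3 ⇔ |xᵢ − 6.39| > 3·0.76/0.6745 = 3.38.
So outliers lie outside [3.01, 9.77].
2.68: M = -3.29 → outlier.
10.39: M = 3.55 → outlier.
10.44: M = 3.59 → outlier.
10.49: M = 3.64 → outlier.

2.68, 10.39, 10.44, 10.49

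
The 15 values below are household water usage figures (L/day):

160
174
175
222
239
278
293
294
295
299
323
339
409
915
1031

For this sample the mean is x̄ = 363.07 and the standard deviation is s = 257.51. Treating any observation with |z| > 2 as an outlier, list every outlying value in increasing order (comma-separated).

915, 1031

Cutoffs at x̄ ± 2s: 363.07 ± 2·257.51 = [-151.95, 878.09].
915: z = 2.14, |z| > 2 → outlier.
1031: z = 2.59, |z| > 2 → outlier.
Every other value lies within [-151.95, 878.09].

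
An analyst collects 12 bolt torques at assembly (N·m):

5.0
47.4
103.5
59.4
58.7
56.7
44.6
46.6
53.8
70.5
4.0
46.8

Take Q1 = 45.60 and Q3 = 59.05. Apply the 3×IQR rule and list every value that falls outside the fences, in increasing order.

4.0, 5.0, 103.5

IQR = Q3 − Q1 = 59.05 − 45.60 = 13.45.
Lower fence = Q1 − 3·IQR = 45.60 − 40.35 = 5.25.
Upper fence = Q3 + 3·IQR = 59.05 + 40.35 = 99.40.
4.0 < 5.25 → outlier.
5.0 < 5.25 → outlier.
103.5 > 99.40 → outlier.
All remaining values lie within [5.25, 99.40].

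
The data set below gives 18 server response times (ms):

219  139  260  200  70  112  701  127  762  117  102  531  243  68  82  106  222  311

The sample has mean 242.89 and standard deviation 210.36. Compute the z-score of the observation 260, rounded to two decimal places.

0.08

z = (260 − 242.89) / 210.36 = 0.08.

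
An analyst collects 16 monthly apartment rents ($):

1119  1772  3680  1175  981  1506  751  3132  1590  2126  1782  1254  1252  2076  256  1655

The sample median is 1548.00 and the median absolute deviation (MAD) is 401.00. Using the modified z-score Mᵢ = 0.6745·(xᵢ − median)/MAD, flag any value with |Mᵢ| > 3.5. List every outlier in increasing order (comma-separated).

3680

|Mᵢ| > 3.5 ⇔ |xᵢ − 1548.00| > 3.5·401.00/0.6745 = 2080.80.
So outliers lie outside [-532.80, 3628.80].
3680: M = 3.59 → outlier.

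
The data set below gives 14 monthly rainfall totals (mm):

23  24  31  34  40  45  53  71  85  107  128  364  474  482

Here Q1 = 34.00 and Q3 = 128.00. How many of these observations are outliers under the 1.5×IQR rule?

IQR = 94.00; fences at 34.00 − 141.00 = -107.00 and 128.00 + 141.00 = 269.00.
Outside the cutoffs: 364, 474, 482.

3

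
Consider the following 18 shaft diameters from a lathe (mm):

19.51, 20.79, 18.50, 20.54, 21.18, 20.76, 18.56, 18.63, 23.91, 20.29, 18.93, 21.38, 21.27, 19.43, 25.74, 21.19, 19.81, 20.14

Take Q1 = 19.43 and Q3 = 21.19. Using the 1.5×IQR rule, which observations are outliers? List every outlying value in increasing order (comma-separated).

IQR = Q3 − Q1 = 21.19 − 19.43 = 1.76.
Lower fence = Q1 − 1.5·IQR = 19.43 − 2.64 = 16.79.
Upper fence = Q3 + 1.5·IQR = 21.19 + 2.64 = 23.83.
23.91 > 23.83 → outlier.
25.74 > 23.83 → outlier.
All remaining values lie within [16.79, 23.83].

23.91, 25.74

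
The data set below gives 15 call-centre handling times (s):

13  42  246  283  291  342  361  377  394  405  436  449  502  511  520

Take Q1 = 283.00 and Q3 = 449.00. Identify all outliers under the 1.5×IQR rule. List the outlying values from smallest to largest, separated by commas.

13

IQR = Q3 − Q1 = 449.00 − 283.00 = 166.00.
Lower fence = Q1 − 1.5·IQR = 283.00 − 249.00 = 34.00.
Upper fence = Q3 + 1.5·IQR = 449.00 + 249.00 = 698.00.
13 < 34.00 → outlier.
All remaining values lie within [34.00, 698.00].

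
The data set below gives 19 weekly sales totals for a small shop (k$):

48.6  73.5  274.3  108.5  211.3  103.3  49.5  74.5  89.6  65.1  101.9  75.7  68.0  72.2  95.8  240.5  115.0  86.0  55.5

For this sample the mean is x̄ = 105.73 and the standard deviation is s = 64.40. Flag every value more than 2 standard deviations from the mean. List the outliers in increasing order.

240.5, 274.3

Cutoffs at x̄ ± 2s: 105.73 ± 2·64.40 = [-23.07, 234.53].
240.5: z = 2.09, |z| > 2 → outlier.
274.3: z = 2.62, |z| > 2 → outlier.
Every other value lies within [-23.07, 234.53].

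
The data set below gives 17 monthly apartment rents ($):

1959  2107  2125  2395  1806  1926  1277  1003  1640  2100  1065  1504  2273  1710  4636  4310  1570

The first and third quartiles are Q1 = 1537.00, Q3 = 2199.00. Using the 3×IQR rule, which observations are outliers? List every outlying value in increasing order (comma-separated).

IQR = Q3 − Q1 = 2199.00 − 1537.00 = 662.00.
Lower fence = Q1 − 3·IQR = 1537.00 − 1986.00 = -449.00.
Upper fence = Q3 + 3·IQR = 2199.00 + 1986.00 = 4185.00.
4310 > 4185.00 → outlier.
4636 > 4185.00 → outlier.
All remaining values lie within [-449.00, 4185.00].

4310, 4636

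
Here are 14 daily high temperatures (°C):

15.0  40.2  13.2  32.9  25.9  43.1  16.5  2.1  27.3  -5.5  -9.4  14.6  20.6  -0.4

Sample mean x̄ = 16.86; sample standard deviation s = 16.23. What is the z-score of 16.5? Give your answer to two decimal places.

z = (16.5 − 16.86) / 16.23 = -0.02.

-0.02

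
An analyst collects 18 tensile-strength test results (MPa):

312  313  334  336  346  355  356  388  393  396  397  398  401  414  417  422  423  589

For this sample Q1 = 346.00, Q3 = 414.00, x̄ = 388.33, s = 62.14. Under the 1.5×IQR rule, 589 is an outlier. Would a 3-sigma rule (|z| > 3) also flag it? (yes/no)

z = (589 − 388.33) / 62.14 = 3.23.
|z| = 3.23 > 3.

yes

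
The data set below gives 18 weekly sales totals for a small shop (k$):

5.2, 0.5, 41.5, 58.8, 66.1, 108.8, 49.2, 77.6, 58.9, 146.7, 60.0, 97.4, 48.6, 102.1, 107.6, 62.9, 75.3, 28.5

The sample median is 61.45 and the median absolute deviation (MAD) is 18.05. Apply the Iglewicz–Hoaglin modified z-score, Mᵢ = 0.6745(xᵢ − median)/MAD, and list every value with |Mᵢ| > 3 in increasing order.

146.7

|Mᵢ| > 3 ⇔ |xᵢ − 61.45| > 3·18.05/0.6745 = 80.28.
So outliers lie outside [-18.83, 141.73].
146.7: M = 3.19 → outlier.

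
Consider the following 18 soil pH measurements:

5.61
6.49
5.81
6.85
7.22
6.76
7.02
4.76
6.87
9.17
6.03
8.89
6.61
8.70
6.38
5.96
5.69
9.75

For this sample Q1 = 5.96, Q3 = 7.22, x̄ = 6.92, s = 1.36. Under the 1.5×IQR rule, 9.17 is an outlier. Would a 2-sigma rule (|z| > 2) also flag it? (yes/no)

z = (9.17 − 6.92) / 1.36 = 1.65.
|z| = 1.65 ≤ 2.

no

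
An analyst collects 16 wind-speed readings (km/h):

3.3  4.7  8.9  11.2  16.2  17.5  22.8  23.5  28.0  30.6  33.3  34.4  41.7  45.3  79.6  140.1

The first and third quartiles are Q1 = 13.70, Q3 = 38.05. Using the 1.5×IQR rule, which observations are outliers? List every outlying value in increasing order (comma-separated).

IQR = Q3 − Q1 = 38.05 − 13.70 = 24.35.
Lower fence = Q1 − 1.5·IQR = 13.70 − 36.525 = -22.825.
Upper fence = Q3 + 1.5·IQR = 38.05 + 36.525 = 74.575.
79.6 > 74.575 → outlier.
140.1 > 74.575 → outlier.
All remaining values lie within [-22.825, 74.575].

79.6, 140.1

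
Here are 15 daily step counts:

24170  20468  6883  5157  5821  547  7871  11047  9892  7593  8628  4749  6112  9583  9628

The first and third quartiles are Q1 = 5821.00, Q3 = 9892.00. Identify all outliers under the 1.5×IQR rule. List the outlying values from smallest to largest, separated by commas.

20468, 24170

IQR = Q3 − Q1 = 9892.00 − 5821.00 = 4071.00.
Lower fence = Q1 − 1.5·IQR = 5821.00 − 6106.50 = -285.50.
Upper fence = Q3 + 1.5·IQR = 9892.00 + 6106.50 = 15998.50.
20468 > 15998.50 → outlier.
24170 > 15998.50 → outlier.
All remaining values lie within [-285.50, 15998.50].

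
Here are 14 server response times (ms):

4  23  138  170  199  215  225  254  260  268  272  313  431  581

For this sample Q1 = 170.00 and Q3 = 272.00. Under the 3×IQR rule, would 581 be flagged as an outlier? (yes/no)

IQR = Q3 − Q1 = 272.00 − 170.00 = 102.00.
Lower fence = Q1 − 3·IQR = 170.00 − 306.00 = -136.00.
Upper fence = Q3 + 3·IQR = 272.00 + 306.00 = 578.00.
581 lies above the upper fence.

yes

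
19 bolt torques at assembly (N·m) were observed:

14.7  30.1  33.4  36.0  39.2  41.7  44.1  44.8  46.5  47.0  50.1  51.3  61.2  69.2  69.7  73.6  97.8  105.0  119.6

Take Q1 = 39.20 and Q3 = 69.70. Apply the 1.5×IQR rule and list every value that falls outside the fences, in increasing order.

119.6

IQR = Q3 − Q1 = 69.70 − 39.20 = 30.50.
Lower fence = Q1 − 1.5·IQR = 39.20 − 45.75 = -6.55.
Upper fence = Q3 + 1.5·IQR = 69.70 + 45.75 = 115.45.
119.6 > 115.45 → outlier.
All remaining values lie within [-6.55, 115.45].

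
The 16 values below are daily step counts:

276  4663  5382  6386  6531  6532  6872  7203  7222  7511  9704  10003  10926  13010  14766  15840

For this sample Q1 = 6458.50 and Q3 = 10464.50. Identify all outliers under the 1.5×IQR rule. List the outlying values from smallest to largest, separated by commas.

IQR = Q3 − Q1 = 10464.50 − 6458.50 = 4006.00.
Lower fence = Q1 − 1.5·IQR = 6458.50 − 6009.00 = 449.50.
Upper fence = Q3 + 1.5·IQR = 10464.50 + 6009.00 = 16473.50.
276 < 449.50 → outlier.
All remaining values lie within [449.50, 16473.50].

276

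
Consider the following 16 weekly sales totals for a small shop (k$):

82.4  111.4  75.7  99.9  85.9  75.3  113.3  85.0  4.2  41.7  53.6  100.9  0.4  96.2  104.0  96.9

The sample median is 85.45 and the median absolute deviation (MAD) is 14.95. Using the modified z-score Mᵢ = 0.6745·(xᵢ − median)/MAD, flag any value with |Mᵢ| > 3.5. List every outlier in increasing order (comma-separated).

0.4, 4.2

|Mᵢ| > 3.5 ⇔ |xᵢ − 85.45| > 3.5·14.95/0.6745 = 77.58.
So outliers lie outside [7.87, 163.03].
0.4: M = -3.84 → outlier.
4.2: M = -3.67 → outlier.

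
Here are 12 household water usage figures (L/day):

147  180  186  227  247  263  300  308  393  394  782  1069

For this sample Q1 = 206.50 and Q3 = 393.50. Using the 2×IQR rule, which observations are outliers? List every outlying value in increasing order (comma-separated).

IQR = Q3 − Q1 = 393.50 − 206.50 = 187.00.
Lower fence = Q1 − 2·IQR = 206.50 − 374.00 = -167.50.
Upper fence = Q3 + 2·IQR = 393.50 + 374.00 = 767.50.
782 > 767.50 → outlier.
1069 > 767.50 → outlier.
All remaining values lie within [-167.50, 767.50].

782, 1069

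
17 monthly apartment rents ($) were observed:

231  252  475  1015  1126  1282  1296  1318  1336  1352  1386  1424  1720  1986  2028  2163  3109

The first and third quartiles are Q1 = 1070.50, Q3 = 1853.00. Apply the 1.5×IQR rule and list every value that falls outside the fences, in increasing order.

IQR = Q3 − Q1 = 1853.00 − 1070.50 = 782.50.
Lower fence = Q1 − 1.5·IQR = 1070.50 − 1173.75 = -103.25.
Upper fence = Q3 + 1.5·IQR = 1853.00 + 1173.75 = 3026.75.
3109 > 3026.75 → outlier.
All remaining values lie within [-103.25, 3026.75].

3109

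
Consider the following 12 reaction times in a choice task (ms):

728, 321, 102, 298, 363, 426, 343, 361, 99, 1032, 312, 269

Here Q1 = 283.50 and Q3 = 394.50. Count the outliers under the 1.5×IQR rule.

4

IQR = 111.00; fences at 283.50 − 166.50 = 117.00 and 394.50 + 166.50 = 561.00.
Outside the cutoffs: 99, 102, 728, 1032.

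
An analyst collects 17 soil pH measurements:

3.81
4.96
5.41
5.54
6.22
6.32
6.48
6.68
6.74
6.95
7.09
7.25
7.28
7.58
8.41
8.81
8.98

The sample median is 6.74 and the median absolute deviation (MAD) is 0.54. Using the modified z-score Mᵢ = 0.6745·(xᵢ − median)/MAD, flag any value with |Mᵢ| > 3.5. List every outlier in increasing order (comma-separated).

|Mᵢ| > 3.5 ⇔ |xᵢ − 6.74| > 3.5·0.54/0.6745 = 2.80.
So outliers lie outside [3.94, 9.54].
3.81: M = -3.66 → outlier.

3.81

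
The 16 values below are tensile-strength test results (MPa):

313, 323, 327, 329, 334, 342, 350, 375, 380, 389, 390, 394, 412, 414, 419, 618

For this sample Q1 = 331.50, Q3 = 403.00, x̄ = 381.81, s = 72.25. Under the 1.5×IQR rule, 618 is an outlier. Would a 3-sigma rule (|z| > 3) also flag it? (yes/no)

z = (618 − 381.81) / 72.25 = 3.27.
|z| = 3.27 > 3.

yes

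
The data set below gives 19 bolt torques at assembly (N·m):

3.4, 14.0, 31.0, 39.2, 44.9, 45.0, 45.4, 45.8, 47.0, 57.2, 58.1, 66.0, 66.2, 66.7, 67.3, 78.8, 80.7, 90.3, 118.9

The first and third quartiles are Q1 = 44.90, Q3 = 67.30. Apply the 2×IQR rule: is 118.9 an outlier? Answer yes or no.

yes

IQR = Q3 − Q1 = 67.30 − 44.90 = 22.40.
Lower fence = Q1 − 2·IQR = 44.90 − 44.80 = 0.10.
Upper fence = Q3 + 2·IQR = 67.30 + 44.80 = 112.10.
118.9 lies above the upper fence.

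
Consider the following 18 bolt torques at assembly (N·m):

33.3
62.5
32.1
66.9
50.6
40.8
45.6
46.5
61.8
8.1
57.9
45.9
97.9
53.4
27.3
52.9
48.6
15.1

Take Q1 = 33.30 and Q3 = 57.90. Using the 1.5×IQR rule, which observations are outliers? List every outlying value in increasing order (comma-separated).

IQR = Q3 − Q1 = 57.90 − 33.30 = 24.60.
Lower fence = Q1 − 1.5·IQR = 33.30 − 36.90 = -3.60.
Upper fence = Q3 + 1.5·IQR = 57.90 + 36.90 = 94.80.
97.9 > 94.80 → outlier.
All remaining values lie within [-3.60, 94.80].

97.9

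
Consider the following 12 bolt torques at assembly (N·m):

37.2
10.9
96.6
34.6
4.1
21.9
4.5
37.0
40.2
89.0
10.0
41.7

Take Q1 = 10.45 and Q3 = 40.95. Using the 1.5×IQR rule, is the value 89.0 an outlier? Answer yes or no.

IQR = Q3 − Q1 = 40.95 − 10.45 = 30.50.
Lower fence = Q1 − 1.5·IQR = 10.45 − 45.75 = -35.30.
Upper fence = Q3 + 1.5·IQR = 40.95 + 45.75 = 86.70.
89.0 lies above the upper fence.

yes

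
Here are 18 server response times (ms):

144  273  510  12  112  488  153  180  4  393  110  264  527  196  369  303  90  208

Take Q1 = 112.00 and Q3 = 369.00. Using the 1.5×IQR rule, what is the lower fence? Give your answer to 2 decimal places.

-273.50

IQR = Q3 − Q1 = 369.00 − 112.00 = 257.00.
Lower fence = Q1 − 1.5·IQR = 112.00 − 385.50 = -273.50.
Upper fence = Q3 + 1.5·IQR = 369.00 + 385.50 = 754.50.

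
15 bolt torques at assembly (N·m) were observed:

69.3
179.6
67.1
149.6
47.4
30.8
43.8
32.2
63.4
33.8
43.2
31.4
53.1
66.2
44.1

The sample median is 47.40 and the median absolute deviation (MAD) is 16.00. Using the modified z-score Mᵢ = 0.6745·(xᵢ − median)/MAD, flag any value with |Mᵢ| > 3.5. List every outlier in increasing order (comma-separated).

|Mᵢ| > 3.5 ⇔ |xᵢ − 47.40| > 3.5·16.00/0.6745 = 83.02.
So outliers lie outside [-35.62, 130.42].
149.6: M = 4.31 → outlier.
179.6: M = 5.57 → outlier.

149.6, 179.6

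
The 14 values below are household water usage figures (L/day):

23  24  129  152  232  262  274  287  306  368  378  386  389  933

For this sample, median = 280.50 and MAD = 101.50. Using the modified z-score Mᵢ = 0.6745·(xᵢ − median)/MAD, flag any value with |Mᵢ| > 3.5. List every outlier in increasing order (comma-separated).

|Mᵢ| > 3.5 ⇔ |xᵢ − 280.50| > 3.5·101.50/0.6745 = 526.69.
So outliers lie outside [-246.19, 807.19].
933: M = 4.34 → outlier.

933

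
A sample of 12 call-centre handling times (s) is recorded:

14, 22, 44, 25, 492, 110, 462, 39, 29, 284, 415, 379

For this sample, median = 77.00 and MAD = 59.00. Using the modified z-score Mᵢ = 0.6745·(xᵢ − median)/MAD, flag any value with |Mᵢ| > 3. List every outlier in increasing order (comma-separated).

|Mᵢ| > 3 ⇔ |xᵢ − 77.00| > 3·59.00/0.6745 = 262.42.
So outliers lie outside [-185.42, 339.42].
379: M = 3.45 → outlier.
415: M = 3.86 → outlier.
462: M = 4.40 → outlier.
492: M = 4.74 → outlier.

379, 415, 462, 492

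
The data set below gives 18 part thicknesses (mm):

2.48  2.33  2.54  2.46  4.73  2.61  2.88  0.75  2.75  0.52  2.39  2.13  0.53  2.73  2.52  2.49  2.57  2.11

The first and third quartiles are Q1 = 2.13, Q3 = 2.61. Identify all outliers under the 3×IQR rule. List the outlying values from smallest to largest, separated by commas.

0.52, 0.53, 4.73

IQR = Q3 − Q1 = 2.61 − 2.13 = 0.48.
Lower fence = Q1 − 3·IQR = 2.13 − 1.44 = 0.69.
Upper fence = Q3 + 3·IQR = 2.61 + 1.44 = 4.05.
0.52 < 0.69 → outlier.
0.53 < 0.69 → outlier.
4.73 > 4.05 → outlier.
All remaining values lie within [0.69, 4.05].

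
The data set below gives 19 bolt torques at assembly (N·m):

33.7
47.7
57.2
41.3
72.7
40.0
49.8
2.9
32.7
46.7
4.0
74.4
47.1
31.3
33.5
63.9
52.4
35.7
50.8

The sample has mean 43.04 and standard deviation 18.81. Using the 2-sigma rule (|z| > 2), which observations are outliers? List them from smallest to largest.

2.9, 4.0

Cutoffs at x̄ ± 2s: 43.04 ± 2·18.81 = [5.42, 80.66].
2.9: z = -2.13, |z| > 2 → outlier.
4.0: z = -2.08, |z| > 2 → outlier.
Every other value lies within [5.42, 80.66].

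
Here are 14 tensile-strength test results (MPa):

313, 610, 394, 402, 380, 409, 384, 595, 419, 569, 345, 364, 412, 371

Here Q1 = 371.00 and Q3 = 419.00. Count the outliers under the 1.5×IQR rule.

3

IQR = 48.00; fences at 371.00 − 72.00 = 299.00 and 419.00 + 72.00 = 491.00.
Outside the cutoffs: 569, 595, 610.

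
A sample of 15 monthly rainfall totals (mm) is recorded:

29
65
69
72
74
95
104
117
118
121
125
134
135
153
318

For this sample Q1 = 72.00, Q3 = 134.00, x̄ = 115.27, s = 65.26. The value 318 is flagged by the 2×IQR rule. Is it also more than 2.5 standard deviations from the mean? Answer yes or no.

z = (318 − 115.27) / 65.26 = 3.11.
|z| = 3.11 > 2.5.

yes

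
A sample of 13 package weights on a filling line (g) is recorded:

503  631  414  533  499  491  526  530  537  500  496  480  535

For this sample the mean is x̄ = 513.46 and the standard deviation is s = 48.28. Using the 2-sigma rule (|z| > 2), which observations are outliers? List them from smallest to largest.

Cutoffs at x̄ ± 2s: 513.46 ± 2·48.28 = [416.90, 610.02].
414: z = -2.06, |z| > 2 → outlier.
631: z = 2.43, |z| > 2 → outlier.
Every other value lies within [416.90, 610.02].

414, 631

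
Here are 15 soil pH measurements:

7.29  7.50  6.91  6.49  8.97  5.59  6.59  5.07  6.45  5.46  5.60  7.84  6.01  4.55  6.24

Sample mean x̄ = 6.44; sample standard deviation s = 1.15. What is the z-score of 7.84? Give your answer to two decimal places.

1.22

z = (7.84 − 6.44) / 1.15 = 1.22.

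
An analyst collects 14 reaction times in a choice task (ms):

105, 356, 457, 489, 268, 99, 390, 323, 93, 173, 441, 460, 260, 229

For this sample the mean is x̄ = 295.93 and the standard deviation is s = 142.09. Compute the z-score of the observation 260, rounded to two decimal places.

z = (260 − 295.93) / 142.09 = -0.25.

-0.25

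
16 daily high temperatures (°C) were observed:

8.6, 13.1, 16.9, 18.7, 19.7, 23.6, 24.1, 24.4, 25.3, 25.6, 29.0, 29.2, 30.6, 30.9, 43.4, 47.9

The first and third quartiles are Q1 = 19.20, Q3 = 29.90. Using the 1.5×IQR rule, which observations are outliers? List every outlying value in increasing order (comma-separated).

IQR = Q3 − Q1 = 29.90 − 19.20 = 10.70.
Lower fence = Q1 − 1.5·IQR = 19.20 − 16.05 = 3.15.
Upper fence = Q3 + 1.5·IQR = 29.90 + 16.05 = 45.95.
47.9 > 45.95 → outlier.
All remaining values lie within [3.15, 45.95].

47.9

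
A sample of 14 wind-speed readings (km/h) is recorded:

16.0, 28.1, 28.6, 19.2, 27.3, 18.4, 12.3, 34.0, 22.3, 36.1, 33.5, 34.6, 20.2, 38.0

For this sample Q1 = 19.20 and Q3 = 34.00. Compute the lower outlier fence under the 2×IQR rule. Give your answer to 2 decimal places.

IQR = Q3 − Q1 = 34.00 − 19.20 = 14.80.
Lower fence = Q1 − 2·IQR = 19.20 − 29.60 = -10.40.
Upper fence = Q3 + 2·IQR = 34.00 + 29.60 = 63.60.

-10.40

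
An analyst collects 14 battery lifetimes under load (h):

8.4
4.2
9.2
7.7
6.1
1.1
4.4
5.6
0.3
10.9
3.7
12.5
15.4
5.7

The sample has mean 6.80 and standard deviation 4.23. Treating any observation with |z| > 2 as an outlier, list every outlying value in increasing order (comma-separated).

Cutoffs at x̄ ± 2s: 6.80 ± 2·4.23 = [-1.66, 15.26].
15.4: z = 2.03, |z| > 2 → outlier.
Every other value lies within [-1.66, 15.26].

15.4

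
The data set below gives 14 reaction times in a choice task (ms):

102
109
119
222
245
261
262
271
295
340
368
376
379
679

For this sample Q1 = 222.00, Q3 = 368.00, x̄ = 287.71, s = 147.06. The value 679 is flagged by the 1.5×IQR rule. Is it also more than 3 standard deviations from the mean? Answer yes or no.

z = (679 − 287.71) / 147.06 = 2.66.
|z| = 2.66 ≤ 3.

no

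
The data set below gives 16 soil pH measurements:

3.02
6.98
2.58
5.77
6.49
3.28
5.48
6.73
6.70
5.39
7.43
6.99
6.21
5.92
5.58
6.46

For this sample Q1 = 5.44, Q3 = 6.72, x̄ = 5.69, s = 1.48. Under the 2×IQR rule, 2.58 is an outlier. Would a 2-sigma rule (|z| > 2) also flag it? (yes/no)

yes

z = (2.58 − 5.69) / 1.48 = -2.10.
|z| = 2.10 > 2.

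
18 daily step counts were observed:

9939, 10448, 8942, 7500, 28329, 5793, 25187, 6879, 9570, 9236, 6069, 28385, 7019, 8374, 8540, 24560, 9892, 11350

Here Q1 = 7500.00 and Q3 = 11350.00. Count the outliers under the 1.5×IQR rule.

IQR = 3850.00; fences at 7500.00 − 5775.00 = 1725.00 and 11350.00 + 5775.00 = 17125.00.
Outside the cutoffs: 24560, 25187, 28329, 28385.

4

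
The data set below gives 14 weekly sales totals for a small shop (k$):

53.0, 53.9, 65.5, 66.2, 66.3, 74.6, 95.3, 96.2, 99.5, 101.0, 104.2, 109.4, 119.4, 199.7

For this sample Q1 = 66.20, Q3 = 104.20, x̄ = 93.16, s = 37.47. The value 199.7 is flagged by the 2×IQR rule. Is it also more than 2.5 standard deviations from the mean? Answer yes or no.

z = (199.7 − 93.16) / 37.47 = 2.84.
|z| = 2.84 > 2.5.

yes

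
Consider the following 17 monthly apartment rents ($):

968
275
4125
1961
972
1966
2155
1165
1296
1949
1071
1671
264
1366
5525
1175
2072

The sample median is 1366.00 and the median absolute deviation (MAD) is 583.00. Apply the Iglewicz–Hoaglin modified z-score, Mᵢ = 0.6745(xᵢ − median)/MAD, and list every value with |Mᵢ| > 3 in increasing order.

|Mᵢ| > 3 ⇔ |xᵢ − 1366.00| > 3·583.00/0.6745 = 2593.03.
So outliers lie outside [-1227.03, 3959.03].
4125: M = 3.19 → outlier.
5525: M = 4.81 → outlier.

4125, 5525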